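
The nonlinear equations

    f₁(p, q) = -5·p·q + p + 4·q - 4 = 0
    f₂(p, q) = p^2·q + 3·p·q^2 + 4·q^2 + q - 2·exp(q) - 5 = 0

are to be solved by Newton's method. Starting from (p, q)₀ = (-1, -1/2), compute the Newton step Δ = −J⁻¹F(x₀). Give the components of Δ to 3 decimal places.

(3.922, -0.470)

At (-1, -1/2): F = (-9.500, -6.96306).
Jacobian J = [[-5·q + 1, -5·p + 4], [2·p·q + 3·q^2, p^2 + 6·p·q + 8·q - 2·exp(q) + 1]].
At the point, J = [[3.500, 9.000], [1.750, -0.21306]] (det J = -16.49571).
Solving J·Δ = −F gives Δ = (3.922, -0.470).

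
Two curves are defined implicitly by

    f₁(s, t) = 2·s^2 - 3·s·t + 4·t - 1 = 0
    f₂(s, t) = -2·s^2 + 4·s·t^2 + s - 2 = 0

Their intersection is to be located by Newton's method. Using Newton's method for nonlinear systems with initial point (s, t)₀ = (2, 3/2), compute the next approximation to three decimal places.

At (2, 3/2): F = (4.000, 10.000).
Jacobian J = [[4·s - 3·t, -3·s + 4], [-4·s + 4·t^2 + 1, 8·s·t]].
At the point, J = [[3.500, -2.000], [2.000, 24.000]] (det J = 88.000).
Solving J·Δ = −F gives Δ = (-1.318, -0.307).
Then the next iterate is (s, t)₁ = (0.682, 1.193).

(0.682, 1.193)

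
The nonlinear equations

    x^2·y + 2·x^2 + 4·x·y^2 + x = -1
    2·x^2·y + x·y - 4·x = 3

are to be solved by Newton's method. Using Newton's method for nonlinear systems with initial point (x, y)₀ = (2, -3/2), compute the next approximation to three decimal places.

(0.739, -1.107)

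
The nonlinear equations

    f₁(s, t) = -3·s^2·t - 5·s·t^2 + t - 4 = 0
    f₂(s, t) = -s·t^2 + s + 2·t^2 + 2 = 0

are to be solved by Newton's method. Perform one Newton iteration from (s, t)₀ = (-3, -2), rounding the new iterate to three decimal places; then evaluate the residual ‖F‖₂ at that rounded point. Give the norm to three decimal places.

30.483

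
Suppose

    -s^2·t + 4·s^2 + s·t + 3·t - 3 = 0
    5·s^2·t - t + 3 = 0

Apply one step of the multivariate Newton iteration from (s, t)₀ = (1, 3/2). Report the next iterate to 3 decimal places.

(0.737, 0.237)

At (1, 3/2): F = (5.500, 9.000).
Jacobian J = [[-2·s·t + 8·s + t, -s^2 + s + 3], [10·s·t, 5·s^2 - 1]].
At the point, J = [[6.500, 3.000], [15.000, 4.000]] (det J = -19.000).
Solving J·Δ = −F gives Δ = (-0.263, -1.263).
Then the next iterate is (s, t)₁ = (0.737, 0.237).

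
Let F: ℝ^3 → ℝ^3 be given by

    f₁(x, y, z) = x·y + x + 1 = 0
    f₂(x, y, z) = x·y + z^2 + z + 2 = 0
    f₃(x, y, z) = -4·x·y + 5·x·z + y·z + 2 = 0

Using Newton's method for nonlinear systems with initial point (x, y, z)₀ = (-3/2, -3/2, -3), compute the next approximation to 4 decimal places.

(-0.5000, -0.6667, -1.5000)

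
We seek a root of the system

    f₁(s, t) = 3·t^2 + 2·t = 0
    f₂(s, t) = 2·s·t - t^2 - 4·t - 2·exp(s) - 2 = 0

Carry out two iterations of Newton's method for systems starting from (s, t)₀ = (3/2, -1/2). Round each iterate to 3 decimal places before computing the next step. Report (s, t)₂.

(-0.317, -0.675)

At (3/2, -1/2): F = (-0.250, -10.71338).
Jacobian J = [[0, 6·t + 2], [2·t - 2·exp(s), 2·s - 2·t - 4]].
At the point, J = [[0.000, -1.000], [-9.96338, 0.000]] (det J = -9.96338).
Solving J·Δ = −F gives Δ = (-1.075, -0.250).
Then the next iterate is (s, t)₁ = (0.425, -0.750).
Round to (0.425, -0.750) and repeat: F = (0.18750, -3.25918), J = [[0.000, -2.500], [-4.55918, -1.650]].
Δ = (-0.742, 0.075), so (s, t)₂ = (-0.317, -0.675).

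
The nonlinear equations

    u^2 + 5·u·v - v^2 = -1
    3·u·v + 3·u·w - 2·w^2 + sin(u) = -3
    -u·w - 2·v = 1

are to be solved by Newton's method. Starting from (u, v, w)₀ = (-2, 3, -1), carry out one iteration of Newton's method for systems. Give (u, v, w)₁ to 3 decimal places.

(1.607, 3.355, 2.051)

At (-2, 3, -1): F = (-34.000, -11.90930, -9.000).
Jacobian J = [[2·u + 5·v, 5·u - 2·v, 0], [3·v + 3·w + cos(u), 3·u, 3·u - 4·w], [-w, -2, -u]].
At the point, J = [[11.000, -16.000, 0.000], [5.58385, -6.000, -2.000], [1.000, -2.000, 2.000]] (det J = 34.68330).
Solving J·Δ = −F gives Δ = (3.607, 0.355, 3.051).
Then the next iterate is (u, v, w)₁ = (1.607, 3.355, 2.051).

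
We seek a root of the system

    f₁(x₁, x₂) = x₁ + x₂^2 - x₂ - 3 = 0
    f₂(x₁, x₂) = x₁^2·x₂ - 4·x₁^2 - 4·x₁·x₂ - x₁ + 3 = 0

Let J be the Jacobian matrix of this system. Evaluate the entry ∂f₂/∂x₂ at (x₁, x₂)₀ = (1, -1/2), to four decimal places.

-3.0000

∂f₂/∂x₂ = x₁^2 - 4·x₁.
At (1, -1/2) this is -3.0000.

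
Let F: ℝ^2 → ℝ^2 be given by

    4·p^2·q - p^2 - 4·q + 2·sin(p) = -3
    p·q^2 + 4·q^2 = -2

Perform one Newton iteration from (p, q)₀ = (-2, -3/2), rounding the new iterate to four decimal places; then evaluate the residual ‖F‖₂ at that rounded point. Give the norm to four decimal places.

5.2302

At (-2, -3/2): F = (-20.818595, 6.5000).
Jacobian J = [[8·p·q - 2·p + 2·cos(p), 4·p^2 - 4], [q^2, 2·p·q + 8·q]].
At the point, J = [[27.167706, 12.0000], [2.2500, -6.0000]] (det J = -190.006238).
Solving J·Δ = −F gives Δ = (0.2469, 1.1759).
Then the next iterate is (p, q)₁ = (-1.7531, -0.3241).
Re-evaluating at (-1.7531, -0.3241): F = (-4.728120, 2.236016), so ‖F‖₂ = 5.2302.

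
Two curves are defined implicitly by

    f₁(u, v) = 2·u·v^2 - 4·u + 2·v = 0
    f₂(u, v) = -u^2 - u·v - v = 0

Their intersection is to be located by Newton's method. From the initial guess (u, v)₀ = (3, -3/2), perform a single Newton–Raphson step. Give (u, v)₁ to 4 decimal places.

At (3, -3/2): F = (-1.5000, -3.0000).
Jacobian J = [[2·v^2 - 4, 4·u·v + 2], [-2·u - v, -u - 1]].
At the point, J = [[0.5000, -16.0000], [-4.5000, -4.0000]] (det J = -74.0000).
Solving J·Δ = −F gives Δ = (-0.5676, -0.1115).
Then the next iterate is (u, v)₁ = (2.4324, -1.6115).

(2.4324, -1.6115)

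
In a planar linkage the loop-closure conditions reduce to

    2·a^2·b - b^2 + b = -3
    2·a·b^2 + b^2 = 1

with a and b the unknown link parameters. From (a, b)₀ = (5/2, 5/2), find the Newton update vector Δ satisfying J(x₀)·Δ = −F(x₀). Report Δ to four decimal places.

(-0.9394, -0.8252)

At (5/2, 5/2): F = (30.5000, 36.5000).
Jacobian J = [[4·a·b, 2·a^2 - 2·b + 1], [2·b^2, 4·a·b + 2·b]].
At the point, J = [[25.0000, 8.5000], [12.5000, 30.0000]] (det J = 643.7500).
Solving J·Δ = −F gives Δ = (-0.9394, -0.8252).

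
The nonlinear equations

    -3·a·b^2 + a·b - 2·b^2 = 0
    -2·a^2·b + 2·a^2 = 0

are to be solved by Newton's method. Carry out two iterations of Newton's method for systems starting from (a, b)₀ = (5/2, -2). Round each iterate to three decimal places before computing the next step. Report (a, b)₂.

At (5/2, -2): F = (-43.000, 37.500).
Jacobian J = [[-3·b^2 + b, -6·a·b + a - 4·b], [-4·a·b + 4·a, -2·a^2]].
At the point, J = [[-14.000, 40.500], [30.000, -12.500]] (det J = -1040.000).
Solving J·Δ = −F gives Δ = (-0.944, 0.736).
Then the next iterate is (a, b)₁ = (1.556, -1.264).
Round to (1.556, -1.264) and repeat: F = (-12.62022, 10.96290), J = [[-6.05709, 18.41270], [14.09114, -4.84227]].
Δ = (-0.612, 0.484), so (a, b)₂ = (0.944, -0.780).

(0.944, -0.780)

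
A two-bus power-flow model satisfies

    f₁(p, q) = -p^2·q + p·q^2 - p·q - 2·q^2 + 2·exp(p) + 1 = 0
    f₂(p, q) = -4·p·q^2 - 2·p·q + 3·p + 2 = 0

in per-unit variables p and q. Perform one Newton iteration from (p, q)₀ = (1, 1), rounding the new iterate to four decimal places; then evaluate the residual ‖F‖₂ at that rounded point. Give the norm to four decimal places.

At (1, 1): F = (3.436564, -1.0000).
Jacobian J = [[-2·p·q + q^2 - q + 2·exp(p), -p^2 + 2·p·q - p - 4·q], [-4·q^2 - 2·q + 3, -8·p·q - 2·p]].
At the point, J = [[3.436564, -4.0000], [-3.0000, -10.0000]] (det J = -46.365637).
Solving J·Δ = −F gives Δ = (-0.8275, 0.1482).
Then the next iterate is (p, q)₁ = (0.1725, 1.1482).
Re-evaluating at (0.1725, 1.1482): F = (0.735004, 1.211700), so ‖F‖₂ = 1.4172.

1.4172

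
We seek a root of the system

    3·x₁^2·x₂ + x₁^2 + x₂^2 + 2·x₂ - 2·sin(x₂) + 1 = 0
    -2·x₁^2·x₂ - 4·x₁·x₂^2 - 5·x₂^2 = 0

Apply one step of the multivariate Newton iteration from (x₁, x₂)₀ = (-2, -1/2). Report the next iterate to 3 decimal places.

(-0.694, -0.662)

At (-2, -1/2): F = (-0.79115, 4.750).
Jacobian J = [[6·x₁·x₂ + 2·x₁, 3·x₁^2 + 2·x₂ - 2·cos(x₂) + 2], [-4·x₁·x₂ - 4·x₂^2, -2·x₁^2 - 8·x₁·x₂ - 10·x₂]].
At the point, J = [[2.000, 11.24483], [-5.000, -11.000]] (det J = 34.22417).
Solving J·Δ = −F gives Δ = (1.306, -0.162).
Then the next iterate is (x₁, x₂)₁ = (-0.694, -0.662).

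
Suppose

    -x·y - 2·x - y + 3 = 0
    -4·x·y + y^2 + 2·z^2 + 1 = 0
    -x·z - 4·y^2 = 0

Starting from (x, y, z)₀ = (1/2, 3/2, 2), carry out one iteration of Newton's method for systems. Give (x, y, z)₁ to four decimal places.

At (1/2, 3/2, 2): F = (-0.2500, 8.2500, -10.0000).
Jacobian J = [[-y - 2, -x - 1, 0], [-4·y, -4·x + 2·y, 4·z], [-z, -8·y, -x]].
At the point, J = [[-3.5000, -1.5000, 0.0000], [-6.0000, 1.0000, 8.0000], [-2.0000, -12.0000, -0.5000]] (det J = -305.7500).
Solving J·Δ = −F gives Δ = (0.2942, -0.8530, -0.7040).
Then the next iterate is (x, y, z)₁ = (0.7942, 0.6470, 1.2960).

(0.7942, 0.6470, 1.2960)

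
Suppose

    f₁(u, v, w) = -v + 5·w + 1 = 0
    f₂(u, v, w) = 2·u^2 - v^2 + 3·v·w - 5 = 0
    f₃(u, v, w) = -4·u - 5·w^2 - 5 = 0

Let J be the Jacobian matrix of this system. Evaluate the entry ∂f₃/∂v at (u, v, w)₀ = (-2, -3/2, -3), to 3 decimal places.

0.000

∂f₃/∂v = 0.
At (-2, -3/2, -3) this is 0.000.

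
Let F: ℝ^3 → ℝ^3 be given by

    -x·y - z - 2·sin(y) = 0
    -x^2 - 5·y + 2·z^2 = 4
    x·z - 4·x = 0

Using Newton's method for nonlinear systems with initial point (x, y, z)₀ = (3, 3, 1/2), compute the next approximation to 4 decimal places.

At (3, 3, 1/2): F = (-9.782240, -27.5000, -10.5000).
Jacobian J = [[-y, -x - 2·cos(y), -1], [-2·x, -5, 4·z], [z - 4, 0, x]].
At the point, J = [[-3.0000, -1.020015, -1.0000], [-6.0000, -5.0000, 2.0000], [-3.5000, 0.0000, 3.0000]] (det J = 51.279835).
Solving J·Δ = −F gives Δ = (-2.6619, -2.1479, 0.3944).
Then the next iterate is (x, y, z)₁ = (0.3381, 0.8521, 0.8944).

(0.3381, 0.8521, 0.8944)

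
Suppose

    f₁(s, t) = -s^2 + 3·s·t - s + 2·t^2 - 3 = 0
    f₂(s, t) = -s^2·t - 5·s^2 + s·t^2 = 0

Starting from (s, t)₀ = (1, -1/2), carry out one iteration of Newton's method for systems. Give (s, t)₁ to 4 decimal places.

(0.0845, 1.3803)

At (1, -1/2): F = (-6.0000, -4.2500).
Jacobian J = [[-2·s + 3·t - 1, 3·s + 4·t], [-2·s·t - 10·s + t^2, -s^2 + 2·s·t]].
At the point, J = [[-4.5000, 1.0000], [-8.7500, -2.0000]] (det J = 17.7500).
Solving J·Δ = −F gives Δ = (-0.9155, 1.8803).
Then the next iterate is (s, t)₁ = (0.0845, 1.3803).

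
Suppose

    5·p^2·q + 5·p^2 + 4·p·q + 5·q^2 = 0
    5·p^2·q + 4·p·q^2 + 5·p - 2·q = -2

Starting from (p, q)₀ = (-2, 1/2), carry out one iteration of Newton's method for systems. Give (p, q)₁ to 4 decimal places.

(-0.6344, 1.1462)

At (-2, 1/2): F = (27.2500, -1.0000).
Jacobian J = [[10·p·q + 10·p + 4·q, 5·p^2 + 4·p + 10·q], [10·p·q + 4·q^2 + 5, 5·p^2 + 8·p·q - 2]].
At the point, J = [[-28.0000, 17.0000], [-4.0000, 10.0000]] (det J = -212.0000).
Solving J·Δ = −F gives Δ = (1.3656, 0.6462).
Then the next iterate is (p, q)₁ = (-0.6344, 1.1462).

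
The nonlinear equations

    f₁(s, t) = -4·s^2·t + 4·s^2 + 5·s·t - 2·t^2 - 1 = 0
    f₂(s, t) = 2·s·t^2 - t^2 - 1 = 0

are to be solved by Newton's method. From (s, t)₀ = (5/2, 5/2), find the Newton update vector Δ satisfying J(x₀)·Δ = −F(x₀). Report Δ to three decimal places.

(2.109, -2.518)

At (5/2, 5/2): F = (-19.750, 24.000).
Jacobian J = [[-8·s·t + 8·s + 5·t, -4·s^2 + 5·s - 4·t], [2·t^2, 4·s·t - 2·t]].
At the point, J = [[-17.500, -22.500], [12.500, 20.000]] (det J = -68.750).
Solving J·Δ = −F gives Δ = (2.109, -2.518).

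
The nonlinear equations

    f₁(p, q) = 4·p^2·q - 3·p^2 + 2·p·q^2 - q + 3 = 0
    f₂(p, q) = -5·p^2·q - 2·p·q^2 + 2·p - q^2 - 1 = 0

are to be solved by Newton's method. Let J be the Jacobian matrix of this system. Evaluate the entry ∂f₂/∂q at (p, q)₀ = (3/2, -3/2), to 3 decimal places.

0.750

∂f₂/∂q = -5·p^2 - 4·p·q - 2·q.
At (3/2, -3/2) this is 0.750.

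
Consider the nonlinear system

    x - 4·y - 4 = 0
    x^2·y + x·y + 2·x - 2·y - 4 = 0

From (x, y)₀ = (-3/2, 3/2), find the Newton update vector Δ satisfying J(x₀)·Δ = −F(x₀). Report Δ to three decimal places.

At (-3/2, 3/2): F = (-11.500, -8.875).
Jacobian J = [[1, -4], [2·x·y + y + 2, x^2 + x - 2]].
At the point, J = [[1.000, -4.000], [-1.000, -1.250]] (det J = -5.250).
Solving J·Δ = −F gives Δ = (-4.024, -3.881).

(-4.024, -3.881)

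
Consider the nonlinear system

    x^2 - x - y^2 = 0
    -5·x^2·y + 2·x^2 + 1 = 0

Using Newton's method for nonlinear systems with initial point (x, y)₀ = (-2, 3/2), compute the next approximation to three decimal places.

(-1.169, 1.364)

At (-2, 3/2): F = (3.750, -21.000).
Jacobian J = [[2·x - 1, -2·y], [-10·x·y + 4·x, -5·x^2]].
At the point, J = [[-5.000, -3.000], [22.000, -20.000]] (det J = 166.000).
Solving J·Δ = −F gives Δ = (0.831, -0.136).
Then the next iterate is (x, y)₁ = (-1.169, 1.364).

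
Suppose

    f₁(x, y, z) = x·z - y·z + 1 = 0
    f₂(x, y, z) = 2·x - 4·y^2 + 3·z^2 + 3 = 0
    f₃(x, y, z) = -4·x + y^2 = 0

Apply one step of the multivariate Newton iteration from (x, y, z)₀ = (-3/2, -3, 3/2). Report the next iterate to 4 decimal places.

At (-3/2, -3, 3/2): F = (3.2500, -29.2500, 15.0000).
Jacobian J = [[z, -z, x - y], [2, -8·y, 6·z], [-4, 2·y, 0]].
At the point, J = [[1.5000, -1.5000, 1.5000], [2.0000, 24.0000, 9.0000], [-4.0000, -6.0000, 0.0000]] (det J = 261.0000).
Solving J·Δ = −F gives Δ = (1.1638, 1.7241, -1.6063).
Then the next iterate is (x, y, z)₁ = (-0.3362, -1.2759, -0.1063).

(-0.3362, -1.2759, -0.1063)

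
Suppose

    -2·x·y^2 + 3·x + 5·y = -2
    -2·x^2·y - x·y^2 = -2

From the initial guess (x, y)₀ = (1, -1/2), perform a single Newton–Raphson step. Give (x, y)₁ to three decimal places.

(-0.441, -0.271)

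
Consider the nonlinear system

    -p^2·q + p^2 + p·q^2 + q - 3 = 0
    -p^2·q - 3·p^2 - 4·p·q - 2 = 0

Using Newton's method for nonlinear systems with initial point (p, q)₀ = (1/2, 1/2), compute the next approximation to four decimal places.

(-1.4096, 3.4458)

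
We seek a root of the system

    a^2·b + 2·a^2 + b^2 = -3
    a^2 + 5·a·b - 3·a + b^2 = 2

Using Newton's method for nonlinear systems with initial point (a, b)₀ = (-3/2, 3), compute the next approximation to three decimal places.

(-0.779, 1.493)

At (-3/2, 3): F = (23.250, -8.750).
Jacobian J = [[2·a·b + 4·a, a^2 + 2·b], [2·a + 5·b - 3, 5·a + 2·b]].
At the point, J = [[-15.000, 8.250], [9.000, -1.500]] (det J = -51.750).
Solving J·Δ = −F gives Δ = (0.721, -1.507).
Then the next iterate is (a, b)₁ = (-0.779, 1.493).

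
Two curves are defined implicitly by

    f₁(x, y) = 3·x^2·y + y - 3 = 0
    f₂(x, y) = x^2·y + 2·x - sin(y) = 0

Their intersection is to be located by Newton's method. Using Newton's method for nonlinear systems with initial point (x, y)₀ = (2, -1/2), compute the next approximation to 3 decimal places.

At (2, -1/2): F = (-9.500, 2.47943).
Jacobian J = [[6·x·y, 3·x^2 + 1], [2·x·y + 2, x^2 - cos(y)]].
At the point, J = [[-6.000, 13.000], [0.000, 3.12242]] (det J = -18.73450).
Solving J·Δ = −F gives Δ = (-3.304, -0.794).
Then the next iterate is (x, y)₁ = (-1.304, -1.294).

(-1.304, -1.294)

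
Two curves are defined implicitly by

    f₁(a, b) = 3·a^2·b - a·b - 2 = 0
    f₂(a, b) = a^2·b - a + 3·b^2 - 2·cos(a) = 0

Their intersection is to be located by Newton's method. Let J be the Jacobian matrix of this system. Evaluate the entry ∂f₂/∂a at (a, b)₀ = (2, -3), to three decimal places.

-11.181

∂f₂/∂a = 2·a·b + 2·sin(a) - 1.
At (2, -3) this is -11.181.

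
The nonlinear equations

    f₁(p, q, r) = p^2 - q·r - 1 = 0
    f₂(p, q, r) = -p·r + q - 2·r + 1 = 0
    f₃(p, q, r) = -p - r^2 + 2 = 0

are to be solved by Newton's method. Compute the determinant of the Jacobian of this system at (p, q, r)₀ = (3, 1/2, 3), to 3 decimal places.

2.500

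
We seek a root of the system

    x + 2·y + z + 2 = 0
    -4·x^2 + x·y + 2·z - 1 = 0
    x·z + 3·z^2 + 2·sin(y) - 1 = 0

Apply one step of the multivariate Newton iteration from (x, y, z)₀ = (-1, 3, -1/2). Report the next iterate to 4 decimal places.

(-1.0031, -1.4055, 1.8142)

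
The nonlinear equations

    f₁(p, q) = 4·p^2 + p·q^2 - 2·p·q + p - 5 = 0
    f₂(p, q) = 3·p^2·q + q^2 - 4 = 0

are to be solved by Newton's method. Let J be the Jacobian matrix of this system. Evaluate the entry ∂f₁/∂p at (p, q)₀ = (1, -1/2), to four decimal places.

∂f₁/∂p = 8·p + q^2 - 2·q + 1.
At (1, -1/2) this is 10.2500.

10.2500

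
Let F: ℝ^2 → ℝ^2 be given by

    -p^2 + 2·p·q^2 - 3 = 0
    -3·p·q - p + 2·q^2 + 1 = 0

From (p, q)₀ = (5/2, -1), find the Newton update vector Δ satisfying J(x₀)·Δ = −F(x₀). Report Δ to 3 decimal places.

(-2.365, 0.284)

At (5/2, -1): F = (-4.250, 8.000).
Jacobian J = [[-2·p + 2·q^2, 4·p·q], [-3·q - 1, -3·p + 4·q]].
At the point, J = [[-3.000, -10.000], [2.000, -11.500]] (det J = 54.500).
Solving J·Δ = −F gives Δ = (-2.365, 0.284).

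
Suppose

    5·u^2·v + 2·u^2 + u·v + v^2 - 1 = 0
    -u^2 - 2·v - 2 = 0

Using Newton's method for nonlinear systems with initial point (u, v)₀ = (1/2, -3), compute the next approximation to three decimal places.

At (1/2, -3): F = (3.250, 3.750).
Jacobian J = [[10·u·v + 4·u + v, 5·u^2 + u + 2·v], [-2·u, -2]].
At the point, J = [[-16.000, -4.250], [-1.000, -2.000]] (det J = 27.750).
Solving J·Δ = −F gives Δ = (-0.340, 2.045).
Then the next iterate is (u, v)₁ = (0.160, -0.955).

(0.160, -0.955)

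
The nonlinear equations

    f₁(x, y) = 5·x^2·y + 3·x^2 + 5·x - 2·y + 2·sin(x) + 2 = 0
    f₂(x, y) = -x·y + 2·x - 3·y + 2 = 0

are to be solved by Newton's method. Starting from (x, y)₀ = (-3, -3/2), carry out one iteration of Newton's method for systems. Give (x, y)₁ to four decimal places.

(-1.8571, -1.1169)

At (-3, -3/2): F = (-50.782240, -4.0000).
Jacobian J = [[10·x·y + 6·x + 2·cos(x) + 5, 5·x^2 - 2], [-y + 2, -x - 3]].
At the point, J = [[30.020015, 43.0000], [3.5000, 0.0000]] (det J = -150.5000).
Solving J·Δ = −F gives Δ = (1.1429, 0.3831).
Then the next iterate is (x, y)₁ = (-1.8571, -1.1169).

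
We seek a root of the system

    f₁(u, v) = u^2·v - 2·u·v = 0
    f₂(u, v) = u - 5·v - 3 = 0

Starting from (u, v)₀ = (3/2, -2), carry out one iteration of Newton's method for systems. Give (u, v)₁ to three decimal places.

(1.605, -0.279)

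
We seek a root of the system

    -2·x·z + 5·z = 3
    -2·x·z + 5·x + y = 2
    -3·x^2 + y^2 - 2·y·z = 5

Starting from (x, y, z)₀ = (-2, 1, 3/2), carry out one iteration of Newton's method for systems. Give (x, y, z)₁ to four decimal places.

(-0.2045, 4.6818, 0.9318)

At (-2, 1, 3/2): F = (10.5000, -5.0000, -19.0000).
Jacobian J = [[-2·z, 0, -2·x + 5], [-2·z + 5, 1, -2·x], [-6·x, 2·y - 2·z, -2·y]].
At the point, J = [[-3.0000, 0.0000, 9.0000], [2.0000, 1.0000, 4.0000], [12.0000, -1.0000, -2.0000]] (det J = -132.0000).
Solving J·Δ = −F gives Δ = (1.7955, 3.6818, -0.5682).
Then the next iterate is (x, y, z)₁ = (-0.2045, 4.6818, 0.9318).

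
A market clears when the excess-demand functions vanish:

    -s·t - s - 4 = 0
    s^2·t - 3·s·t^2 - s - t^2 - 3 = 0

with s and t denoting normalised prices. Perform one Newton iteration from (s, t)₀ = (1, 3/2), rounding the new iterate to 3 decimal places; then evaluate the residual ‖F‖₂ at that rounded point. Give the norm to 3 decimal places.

12.833

At (1, 3/2): F = (-6.500, -11.500).
Jacobian J = [[-t - 1, -s], [2·s·t - 3·t^2 - 1, s^2 - 6·s·t - 2·t]].
At the point, J = [[-2.500, -1.000], [-4.750, -11.000]] (det J = 22.750).
Solving J·Δ = −F gives Δ = (-2.637, 0.093).
Then the next iterate is (s, t)₁ = (-1.637, 1.593).
Re-evaluating at (-1.637, 1.593): F = (0.24474, 12.83062), so ‖F‖₂ = 12.833.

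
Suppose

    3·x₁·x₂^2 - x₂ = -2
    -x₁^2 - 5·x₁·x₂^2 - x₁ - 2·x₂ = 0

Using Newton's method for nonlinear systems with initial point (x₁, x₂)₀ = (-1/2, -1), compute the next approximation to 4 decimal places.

(-2.3182, 0.9773)

At (-1/2, -1): F = (1.5000, 4.7500).
Jacobian J = [[3·x₂^2, 6·x₁·x₂ - 1], [-2·x₁ - 5·x₂^2 - 1, -10·x₁·x₂ - 2]].
At the point, J = [[3.0000, 2.0000], [-5.0000, -7.0000]] (det J = -11.0000).
Solving J·Δ = −F gives Δ = (-1.8182, 1.9773).
Then the next iterate is (x₁, x₂)₁ = (-2.3182, 0.9773).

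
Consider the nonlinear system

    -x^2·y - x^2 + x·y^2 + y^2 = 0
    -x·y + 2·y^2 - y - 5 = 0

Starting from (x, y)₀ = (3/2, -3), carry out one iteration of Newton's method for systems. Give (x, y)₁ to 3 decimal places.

At (3/2, -3): F = (27.000, 20.500).
Jacobian J = [[-2·x·y - 2·x + y^2, -x^2 + 2·x·y + 2·y], [-y, -x + 4·y - 1]].
At the point, J = [[15.000, -17.250], [3.000, -14.500]] (det J = -165.750).
Solving J·Δ = −F gives Δ = (-0.229, 1.367).
Then the next iterate is (x, y)₁ = (1.271, -1.633).

(1.271, -1.633)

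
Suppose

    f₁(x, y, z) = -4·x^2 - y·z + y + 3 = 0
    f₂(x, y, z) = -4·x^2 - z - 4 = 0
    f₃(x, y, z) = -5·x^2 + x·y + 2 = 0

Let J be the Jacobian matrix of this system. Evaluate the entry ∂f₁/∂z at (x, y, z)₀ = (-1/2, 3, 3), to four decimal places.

-3.0000

∂f₁/∂z = -y.
At (-1/2, 3, 3) this is -3.0000.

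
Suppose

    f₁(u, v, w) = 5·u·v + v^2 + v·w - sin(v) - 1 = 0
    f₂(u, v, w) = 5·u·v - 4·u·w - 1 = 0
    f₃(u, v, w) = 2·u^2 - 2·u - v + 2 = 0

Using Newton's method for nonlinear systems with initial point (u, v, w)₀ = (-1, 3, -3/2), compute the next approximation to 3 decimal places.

(-0.329, 1.973, -0.808)

At (-1, 3, -3/2): F = (-11.64112, -22.000, 3.000).
Jacobian J = [[5·v, 5·u + 2·v + w - cos(v), v], [5·v - 4·w, 5·u, -4·u], [4·u - 2, -1, 0]].
At the point, J = [[15.000, 0.48999, 3.000], [21.000, -5.000, 4.000], [-6.000, -1.000, 0.000]] (det J = -104.75982).
Solving J·Δ = −F gives Δ = (0.671, -1.027, 0.692).
Then the next iterate is (u, v, w)₁ = (-0.329, 1.973, -0.808).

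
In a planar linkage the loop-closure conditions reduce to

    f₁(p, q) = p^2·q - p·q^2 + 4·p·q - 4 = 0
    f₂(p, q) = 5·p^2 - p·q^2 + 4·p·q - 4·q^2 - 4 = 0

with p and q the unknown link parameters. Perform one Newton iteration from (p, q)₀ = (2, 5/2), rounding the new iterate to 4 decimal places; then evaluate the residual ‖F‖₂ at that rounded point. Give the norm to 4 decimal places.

3.2756

At (2, 5/2): F = (13.5000, -1.5000).
Jacobian J = [[2·p·q - q^2 + 4·q, p^2 - 2·p·q + 4·p], [10·p - q^2 + 4·q, -2·p·q + 4·p - 8·q]].
At the point, J = [[13.7500, 2.0000], [23.7500, -22.0000]] (det J = -350.0000).
Solving J·Δ = −F gives Δ = (-0.8400, -0.9750).
Then the next iterate is (p, q)₁ = (1.1600, 1.5250).
Re-evaluating at (1.1600, 1.5250): F = (2.430315, -2.196225), so ‖F‖₂ = 3.2756.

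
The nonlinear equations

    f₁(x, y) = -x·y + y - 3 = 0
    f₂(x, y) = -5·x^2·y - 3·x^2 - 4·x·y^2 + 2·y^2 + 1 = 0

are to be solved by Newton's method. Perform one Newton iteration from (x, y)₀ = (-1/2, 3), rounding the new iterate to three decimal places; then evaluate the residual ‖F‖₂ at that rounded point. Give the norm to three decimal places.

3.180

At (-1/2, 3): F = (1.500, 32.500).
Jacobian J = [[-y, -x + 1], [-10·x·y - 6·x - 4·y^2, -5·x^2 - 8·x·y + 4·y]].
At the point, J = [[-3.000, 1.500], [-18.000, 22.750]] (det J = -41.250).
Solving J·Δ = −F gives Δ = (-0.355, -1.709).
Then the next iterate is (x, y)₁ = (-0.855, 1.291).
Re-evaluating at (-0.855, 1.291): F = (-0.60520, 3.12157), so ‖F‖₂ = 3.180.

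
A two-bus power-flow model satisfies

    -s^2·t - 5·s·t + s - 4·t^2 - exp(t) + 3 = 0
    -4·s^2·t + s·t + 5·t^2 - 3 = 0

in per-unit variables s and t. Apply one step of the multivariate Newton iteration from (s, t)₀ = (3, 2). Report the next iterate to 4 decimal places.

(2.2281, 0.9622)

At (3, 2): F = (-65.389056, -49.0000).
Jacobian J = [[-2·s·t - 5·t + 1, -s^2 - 5·s - 8·t - exp(t)], [-8·s·t + t, -4·s^2 + s + 10·t]].
At the point, J = [[-21.0000, -47.389056], [-46.0000, -13.0000]] (det J = -1906.896581).
Solving J·Δ = −F gives Δ = (-0.7719, -1.0378).
Then the next iterate is (s, t)₁ = (2.2281, 0.9622).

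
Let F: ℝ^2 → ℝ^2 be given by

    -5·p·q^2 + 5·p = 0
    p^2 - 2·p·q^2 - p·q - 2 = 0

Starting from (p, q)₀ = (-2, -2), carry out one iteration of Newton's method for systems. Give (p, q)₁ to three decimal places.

(-1.263, -1.526)

At (-2, -2): F = (30.000, 14.000).
Jacobian J = [[-5·q^2 + 5, -10·p·q], [2·p - 2·q^2 - q, -4·p·q - p]].
At the point, J = [[-15.000, -40.000], [-10.000, -14.000]] (det J = -190.000).
Solving J·Δ = −F gives Δ = (0.737, 0.474).
Then the next iterate is (p, q)₁ = (-1.263, -1.526).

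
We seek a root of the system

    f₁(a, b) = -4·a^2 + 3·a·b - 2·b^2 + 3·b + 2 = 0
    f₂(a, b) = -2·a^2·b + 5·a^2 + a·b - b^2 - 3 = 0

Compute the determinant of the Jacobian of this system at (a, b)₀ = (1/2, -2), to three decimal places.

J = [[-8·a + 3·b, 3·a - 4·b + 3], [-4·a·b + 10·a + b, -2·a^2 + a - 2·b]].
At the point, J = [[-10.000, 12.500], [7.000, 4.000]].
det J = -127.500.

-127.500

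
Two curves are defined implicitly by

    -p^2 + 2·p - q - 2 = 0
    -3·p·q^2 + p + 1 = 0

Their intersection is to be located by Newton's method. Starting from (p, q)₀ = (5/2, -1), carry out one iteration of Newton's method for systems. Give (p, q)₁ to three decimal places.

(1.697, -0.840)

At (5/2, -1): F = (-2.250, -4.000).
Jacobian J = [[-2·p + 2, -1], [-3·q^2 + 1, -6·p·q]].
At the point, J = [[-3.000, -1.000], [-2.000, 15.000]] (det J = -47.000).
Solving J·Δ = −F gives Δ = (-0.803, 0.160).
Then the next iterate is (p, q)₁ = (1.697, -0.840).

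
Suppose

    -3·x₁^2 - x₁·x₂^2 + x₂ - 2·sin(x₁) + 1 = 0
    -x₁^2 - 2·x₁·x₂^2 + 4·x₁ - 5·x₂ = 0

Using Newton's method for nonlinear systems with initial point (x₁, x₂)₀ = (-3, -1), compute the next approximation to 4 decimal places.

(-1.7504, -1.0002)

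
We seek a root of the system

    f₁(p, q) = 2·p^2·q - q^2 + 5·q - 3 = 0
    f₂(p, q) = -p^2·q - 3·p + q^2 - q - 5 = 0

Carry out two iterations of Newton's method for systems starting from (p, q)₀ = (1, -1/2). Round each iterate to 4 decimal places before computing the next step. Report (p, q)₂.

(-2.1737, 0.1038)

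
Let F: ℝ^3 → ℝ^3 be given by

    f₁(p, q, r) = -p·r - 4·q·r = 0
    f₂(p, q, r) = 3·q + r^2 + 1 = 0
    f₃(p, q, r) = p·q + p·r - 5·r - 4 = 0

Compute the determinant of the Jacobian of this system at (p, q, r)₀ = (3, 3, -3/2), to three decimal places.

45.000

J = [[-r, -4·r, -p - 4·q], [0, 3, 2·r], [q + r, p, p - 5]].
At the point, J = [[1.500, 6.000, -15.000], [0.000, 3.000, -3.000], [1.500, 3.000, -2.000]].
det J = 45.000.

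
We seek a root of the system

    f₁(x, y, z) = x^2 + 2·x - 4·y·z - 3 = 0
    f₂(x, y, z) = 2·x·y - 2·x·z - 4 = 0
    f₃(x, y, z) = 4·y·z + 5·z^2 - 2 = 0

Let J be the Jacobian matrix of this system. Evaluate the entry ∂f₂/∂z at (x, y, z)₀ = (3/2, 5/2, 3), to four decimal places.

-3.0000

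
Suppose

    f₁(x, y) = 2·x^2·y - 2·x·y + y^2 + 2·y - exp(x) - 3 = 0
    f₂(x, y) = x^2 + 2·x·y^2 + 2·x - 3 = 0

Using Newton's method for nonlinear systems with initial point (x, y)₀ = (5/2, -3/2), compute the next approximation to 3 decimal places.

(1.524, -0.948)

At (5/2, -3/2): F = (-27.18249, 19.500).
Jacobian J = [[4·x·y - 2·y - exp(x), 2·x^2 - 2·x + 2·y + 2], [2·x + 2·y^2 + 2, 4·x·y]].
At the point, J = [[-24.18249, 6.500], [11.500, -15.000]] (det J = 287.98741).
Solving J·Δ = −F gives Δ = (-0.976, 0.552).
Then the next iterate is (x, y)₁ = (1.524, -0.948).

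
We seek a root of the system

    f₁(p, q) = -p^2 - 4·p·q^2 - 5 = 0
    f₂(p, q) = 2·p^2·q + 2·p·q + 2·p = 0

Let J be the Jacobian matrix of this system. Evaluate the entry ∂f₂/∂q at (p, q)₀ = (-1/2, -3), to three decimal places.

∂f₂/∂q = 2·p^2 + 2·p.
At (-1/2, -3) this is -0.500.

-0.500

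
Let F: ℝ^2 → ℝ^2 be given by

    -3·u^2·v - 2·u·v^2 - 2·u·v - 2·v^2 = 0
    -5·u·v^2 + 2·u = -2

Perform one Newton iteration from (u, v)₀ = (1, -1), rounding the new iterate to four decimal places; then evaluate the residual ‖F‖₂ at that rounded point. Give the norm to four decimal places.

At (1, -1): F = (1.0000, -1.0000).
Jacobian J = [[-6·u·v - 2·v^2 - 2·v, -3·u^2 - 4·u·v - 2·u - 4·v], [-5·v^2 + 2, -10·u·v]].
At the point, J = [[6.0000, 3.0000], [-3.0000, 10.0000]] (det J = 69.0000).
Solving J·Δ = −F gives Δ = (-0.1884, 0.0435).
Then the next iterate is (u, v)₁ = (0.8116, -0.9565).
Re-evaluating at (0.8116, -0.9565): F = (0.127877, -0.089433), so ‖F‖₂ = 0.1560.

0.1560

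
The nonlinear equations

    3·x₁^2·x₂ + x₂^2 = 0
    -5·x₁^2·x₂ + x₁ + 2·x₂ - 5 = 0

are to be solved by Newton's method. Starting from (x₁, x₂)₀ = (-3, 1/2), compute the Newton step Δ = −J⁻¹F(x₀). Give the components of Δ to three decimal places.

(3.848, 0.746)

At (-3, 1/2): F = (13.750, -29.500).
Jacobian J = [[6·x₁·x₂, 3·x₁^2 + 2·x₂], [-10·x₁·x₂ + 1, -5·x₁^2 + 2]].
At the point, J = [[-9.000, 28.000], [16.000, -43.000]] (det J = -61.000).
Solving J·Δ = −F gives Δ = (3.848, 0.746).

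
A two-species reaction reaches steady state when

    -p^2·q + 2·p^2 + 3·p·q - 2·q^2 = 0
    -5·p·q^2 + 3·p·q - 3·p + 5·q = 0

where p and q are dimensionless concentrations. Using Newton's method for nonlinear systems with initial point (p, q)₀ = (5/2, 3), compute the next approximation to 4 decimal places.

At (5/2, 3): F = (-1.7500, -82.5000).
Jacobian J = [[-2·p·q + 4·p + 3·q, -p^2 + 3·p - 4·q], [-5·q^2 + 3·q - 3, -10·p·q + 3·p + 5]].
At the point, J = [[4.0000, -10.7500], [-39.0000, -62.5000]] (det J = -669.2500).
Solving J·Δ = −F gives Δ = (-1.1617, -0.5951).
Then the next iterate is (p, q)₁ = (1.3383, 2.4049).

(1.3383, 2.4049)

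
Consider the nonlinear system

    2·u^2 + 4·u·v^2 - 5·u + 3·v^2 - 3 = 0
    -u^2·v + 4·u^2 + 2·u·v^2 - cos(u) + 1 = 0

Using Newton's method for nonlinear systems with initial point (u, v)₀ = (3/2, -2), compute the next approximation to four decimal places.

At (3/2, -2): F = (30.0000, 26.429263).
Jacobian J = [[4·u + 4·v^2 - 5, 8·u·v + 6·v], [-2·u·v + 8·u + 2·v^2 + sin(u), -u^2 + 4·u·v]].
At the point, J = [[17.0000, -36.0000], [26.997495, -14.2500]] (det J = 729.659820).
Solving J·Δ = −F gives Δ = (-0.7181, 0.4942).
Then the next iterate is (u, v)₁ = (0.7819, -1.5058).

(0.7819, -1.5058)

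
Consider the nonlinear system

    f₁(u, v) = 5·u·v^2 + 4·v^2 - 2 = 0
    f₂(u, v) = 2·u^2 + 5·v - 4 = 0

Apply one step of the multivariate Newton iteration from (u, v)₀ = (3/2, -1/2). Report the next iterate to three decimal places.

At (3/2, -1/2): F = (0.875, -2.000).
Jacobian J = [[5·v^2, 10·u·v + 8·v], [4·u, 5]].
At the point, J = [[1.250, -11.500], [6.000, 5.000]] (det J = 75.250).
Solving J·Δ = −F gives Δ = (0.248, 0.103).
Then the next iterate is (u, v)₁ = (1.748, -0.397).

(1.748, -0.397)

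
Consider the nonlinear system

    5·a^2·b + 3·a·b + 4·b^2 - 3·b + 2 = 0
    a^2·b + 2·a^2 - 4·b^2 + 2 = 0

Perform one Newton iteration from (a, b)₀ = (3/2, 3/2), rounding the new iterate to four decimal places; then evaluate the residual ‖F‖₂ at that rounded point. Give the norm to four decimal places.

9.0702

At (3/2, 3/2): F = (30.1250, 0.8750).
Jacobian J = [[10·a·b + 3·b, 5·a^2 + 3·a + 8·b - 3], [2·a·b + 4·a, a^2 - 8·b]].
At the point, J = [[27.0000, 24.7500], [10.5000, -9.7500]] (det J = -523.1250).
Solving J·Δ = −F gives Δ = (-0.6029, -0.5595).
Then the next iterate is (a, b)₁ = (0.8971, 0.9405).
Re-evaluating at (0.8971, 0.9405): F = (9.032346, 0.828319), so ‖F‖₂ = 9.0702.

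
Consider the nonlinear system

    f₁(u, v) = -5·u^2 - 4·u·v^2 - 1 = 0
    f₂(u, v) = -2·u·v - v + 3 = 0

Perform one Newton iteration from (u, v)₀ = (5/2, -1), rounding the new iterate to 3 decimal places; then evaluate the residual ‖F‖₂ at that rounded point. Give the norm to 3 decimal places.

At (5/2, -1): F = (-42.250, 9.000).
Jacobian J = [[-10·u - 4·v^2, -8·u·v], [-2·v, -2·u - 1]].
At the point, J = [[-29.000, 20.000], [2.000, -6.000]] (det J = 134.000).
Solving J·Δ = −F gives Δ = (-0.549, 1.317).
Then the next iterate is (u, v)₁ = (1.951, 0.317).
Re-evaluating at (1.951, 0.317): F = (-20.81622, 1.44607), so ‖F‖₂ = 20.866.

20.866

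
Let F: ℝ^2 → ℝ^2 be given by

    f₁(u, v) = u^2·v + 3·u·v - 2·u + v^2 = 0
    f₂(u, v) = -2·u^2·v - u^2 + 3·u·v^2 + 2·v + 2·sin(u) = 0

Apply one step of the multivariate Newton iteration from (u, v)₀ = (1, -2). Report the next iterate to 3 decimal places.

At (1, -2): F = (-6.000, 12.68294).
Jacobian J = [[2·u·v + 3·v - 2, u^2 + 3·u + 2·v], [-4·u·v - 2·u + 3·v^2 + 2·cos(u), -2·u^2 + 6·u·v + 2]].
At the point, J = [[-12.000, 0.000], [19.08060, -12.000]] (det J = 144.000).
Solving J·Δ = −F gives Δ = (-0.500, 0.262).
Then the next iterate is (u, v)₁ = (0.500, -1.738).

(0.500, -1.738)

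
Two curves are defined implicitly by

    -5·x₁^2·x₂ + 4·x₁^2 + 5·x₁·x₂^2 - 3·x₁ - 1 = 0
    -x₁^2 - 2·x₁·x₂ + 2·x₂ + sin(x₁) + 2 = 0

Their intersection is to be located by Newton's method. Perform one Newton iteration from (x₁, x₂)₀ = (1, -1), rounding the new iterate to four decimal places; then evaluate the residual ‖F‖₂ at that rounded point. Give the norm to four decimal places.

At (1, -1): F = (10.0000, 1.841471).
Jacobian J = [[-10·x₁·x₂ + 8·x₁ + 5·x₂^2 - 3, -5·x₁^2 + 10·x₁·x₂], [-2·x₁ - 2·x₂ + cos(x₁), -2·x₁ + 2]].
At the point, J = [[20.0000, -15.0000], [0.540302, 0.0000]] (det J = 8.104535).
Solving J·Δ = −F gives Δ = (-3.4082, -3.8776).
Then the next iterate is (x₁, x₂)₁ = (-2.4082, -4.8776).
Re-evaluating at (-2.4082, -4.8776): F = (-115.608471, -37.716494), so ‖F‖₂ = 121.6053.

121.6053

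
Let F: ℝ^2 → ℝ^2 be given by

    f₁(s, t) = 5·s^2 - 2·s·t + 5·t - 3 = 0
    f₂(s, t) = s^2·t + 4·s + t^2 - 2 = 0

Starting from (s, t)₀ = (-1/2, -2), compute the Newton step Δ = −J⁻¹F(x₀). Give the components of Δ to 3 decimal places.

(1.692, 2.574)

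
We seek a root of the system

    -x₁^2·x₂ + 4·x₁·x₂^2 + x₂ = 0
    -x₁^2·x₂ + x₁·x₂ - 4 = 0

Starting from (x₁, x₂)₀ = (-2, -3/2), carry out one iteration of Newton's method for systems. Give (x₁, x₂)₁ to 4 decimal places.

(-1.8280, -0.8817)

At (-2, -3/2): F = (-13.5000, 5.0000).
Jacobian J = [[-2·x₁·x₂ + 4·x₂^2, -x₁^2 + 8·x₁·x₂ + 1], [-2·x₁·x₂ + x₂, -x₁^2 + x₁]].
At the point, J = [[3.0000, 21.0000], [-7.5000, -6.0000]] (det J = 139.5000).
Solving J·Δ = −F gives Δ = (0.1720, 0.6183).
Then the next iterate is (x₁, x₂)₁ = (-1.8280, -0.8817).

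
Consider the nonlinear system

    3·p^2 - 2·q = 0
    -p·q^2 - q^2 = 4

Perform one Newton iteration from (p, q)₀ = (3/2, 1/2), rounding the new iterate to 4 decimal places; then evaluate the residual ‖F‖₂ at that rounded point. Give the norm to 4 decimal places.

7.0427

At (3/2, 1/2): F = (5.7500, -4.6250).
Jacobian J = [[6·p, -2], [-q^2, -2·p·q - 2·q]].
At the point, J = [[9.0000, -2.0000], [-0.2500, -2.5000]] (det J = -23.0000).
Solving J·Δ = −F gives Δ = (-1.0272, -1.7473).
Then the next iterate is (p, q)₁ = (0.4728, -1.2473).
Re-evaluating at (0.4728, -1.2473): F = (3.165220, -6.291319), so ‖F‖₂ = 7.0427.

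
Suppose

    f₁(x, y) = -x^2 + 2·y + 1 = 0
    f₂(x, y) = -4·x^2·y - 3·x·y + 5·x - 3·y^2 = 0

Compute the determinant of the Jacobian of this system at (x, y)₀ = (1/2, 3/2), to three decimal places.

22.500

J = [[-2·x, 2], [-8·x·y - 3·y + 5, -4·x^2 - 3·x - 6·y]].
At the point, J = [[-1.000, 2.000], [-5.500, -11.500]].
det J = 22.500.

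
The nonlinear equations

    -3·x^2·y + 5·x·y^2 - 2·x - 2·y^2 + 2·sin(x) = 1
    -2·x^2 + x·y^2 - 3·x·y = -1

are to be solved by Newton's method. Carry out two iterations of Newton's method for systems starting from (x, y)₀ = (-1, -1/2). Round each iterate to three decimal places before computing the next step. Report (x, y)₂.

(-2.215, 2.065)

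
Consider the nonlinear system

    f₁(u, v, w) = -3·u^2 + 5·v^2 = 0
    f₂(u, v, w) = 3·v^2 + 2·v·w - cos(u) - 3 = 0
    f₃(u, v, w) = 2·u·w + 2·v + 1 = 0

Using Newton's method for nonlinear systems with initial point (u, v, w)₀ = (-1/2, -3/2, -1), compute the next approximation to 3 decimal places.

(0.928, -0.514, -2.884)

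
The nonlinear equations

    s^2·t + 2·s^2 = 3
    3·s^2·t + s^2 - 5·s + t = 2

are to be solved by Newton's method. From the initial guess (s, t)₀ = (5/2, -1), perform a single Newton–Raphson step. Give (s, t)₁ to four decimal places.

(1.2575, -0.5260)

At (5/2, -1): F = (3.2500, -28.0000).
Jacobian J = [[2·s·t + 4·s, s^2], [6·s·t + 2·s - 5, 3·s^2 + 1]].
At the point, J = [[5.0000, 6.2500], [-15.0000, 19.7500]] (det J = 192.5000).
Solving J·Δ = −F gives Δ = (-1.2425, 0.4740).
Then the next iterate is (s, t)₁ = (1.2575, -0.5260).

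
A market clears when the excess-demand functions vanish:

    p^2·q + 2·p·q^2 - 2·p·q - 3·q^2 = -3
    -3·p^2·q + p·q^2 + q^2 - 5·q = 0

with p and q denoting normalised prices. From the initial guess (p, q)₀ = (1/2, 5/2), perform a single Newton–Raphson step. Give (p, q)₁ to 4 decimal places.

(18.6308, 18.3077)

At (1/2, 5/2): F = (-11.3750, -5.0000).
Jacobian J = [[2·p·q + 2·q^2 - 2·q, p^2 + 4·p·q - 2·p - 6·q], [-6·p·q + q^2, -3·p^2 + 2·p·q + 2·q - 5]].
At the point, J = [[10.0000, -10.7500], [-1.2500, 1.7500]] (det J = 4.0625).
Solving J·Δ = −F gives Δ = (18.1308, 15.8077).
Then the next iterate is (p, q)₁ = (18.6308, 18.3077).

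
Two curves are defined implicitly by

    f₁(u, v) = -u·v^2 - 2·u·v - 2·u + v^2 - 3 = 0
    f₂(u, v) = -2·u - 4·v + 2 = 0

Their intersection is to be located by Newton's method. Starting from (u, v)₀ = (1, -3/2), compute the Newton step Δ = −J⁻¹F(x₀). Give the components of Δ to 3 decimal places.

At (1, -3/2): F = (-2.000, 6.000).
Jacobian J = [[-v^2 - 2·v - 2, -2·u·v - 2·u + 2·v], [-2, -4]].
At the point, J = [[-1.250, -2.000], [-2.000, -4.000]] (det J = 1.000).
Solving J·Δ = −F gives Δ = (-20.000, 11.500).

(-20.000, 11.500)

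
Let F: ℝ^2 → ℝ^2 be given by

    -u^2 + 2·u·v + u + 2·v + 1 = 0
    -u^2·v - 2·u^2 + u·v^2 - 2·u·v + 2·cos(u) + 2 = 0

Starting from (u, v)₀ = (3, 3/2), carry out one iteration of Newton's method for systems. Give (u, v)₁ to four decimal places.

At (3, 3/2): F = (7.0000, -33.729985).
Jacobian J = [[-2·u + 2·v + 1, 2·u + 2], [-2·u·v - 4·u + v^2 - 2·v - 2·sin(u), -u^2 + 2·u·v - 2·u]].
At the point, J = [[-2.0000, 8.0000], [-22.032240, -6.0000]] (det J = 188.257920).
Solving J·Δ = −F gives Δ = (-1.2103, -1.1776).
Then the next iterate is (u, v)₁ = (1.7897, 0.3224).

(1.7897, 0.3224)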